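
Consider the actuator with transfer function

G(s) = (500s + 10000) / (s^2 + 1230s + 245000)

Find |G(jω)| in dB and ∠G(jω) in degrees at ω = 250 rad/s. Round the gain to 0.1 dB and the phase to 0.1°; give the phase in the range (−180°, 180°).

Substitute s = j250:
Numerator: 500(j250) + 10000 = 10000 + j125000
Denominator: (j250)^2 + 1230(j250) + 245000 = 182500 + j307500
|N| = √(10000² + 125000²) ≈ 1.254e+05, ∠N ≈ 85.43°
|D| = √(182500² + 307500²) ≈ 3.5758e+05, ∠D ≈ 59.31°
|G| = 1.254e+05 / 3.5758e+05 ≈ 0.35069
Gain = 20 log₁₀(0.35069) ≈ -9.10 dB
∠G = 85.43° − 59.31° = 26.12°

-9.1 dB, 26.1°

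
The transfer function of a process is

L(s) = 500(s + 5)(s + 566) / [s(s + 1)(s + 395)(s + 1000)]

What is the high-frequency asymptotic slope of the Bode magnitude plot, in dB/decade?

Each pole contributes −20 dB/decade at high frequency; each zero contributes +20 dB/decade.
Net: 2 zero(s) − 4 pole(s) → -40 dB/decade.

-40 dB/decade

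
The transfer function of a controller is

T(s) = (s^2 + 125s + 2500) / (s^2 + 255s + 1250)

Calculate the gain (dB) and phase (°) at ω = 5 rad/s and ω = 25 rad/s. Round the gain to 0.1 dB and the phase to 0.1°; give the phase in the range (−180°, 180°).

ω = 5: 3.2 dB, -32.0°; ω = 25: -4.9 dB, -25.4°

Substitute s = j5:
Numerator: (j5)^2 + 125(j5) + 2500 = 2475 + j625
Denominator: (j5)^2 + 255(j5) + 1250 = 1225 + j1275
|N| = √(2475² + 625²) ≈ 2552.7, ∠N ≈ 14.17°
|D| = √(1225² + 1275²) ≈ 1768.1, ∠D ≈ 46.15°
|T| = 2552.7 / 1768.1 ≈ 1.4438
Gain = 20 log₁₀(1.4438) ≈ 3.19 dB
∠T = 14.17° − 46.15° = -31.98°

Substitute s = j25:
Numerator: (j25)^2 + 125(j25) + 2500 = 1875 + j3125
Denominator: (j25)^2 + 255(j25) + 1250 = 625 + j6375
|N| = √(1875² + 3125²) ≈ 3644.3, ∠N ≈ 59.04°
|D| = √(625² + 6375²) ≈ 6405.6, ∠D ≈ 84.40°
|T| = 3644.3 / 6405.6 ≈ 0.56892
Gain = 20 log₁₀(0.56892) ≈ -4.90 dB
∠T = 59.04° − 84.40° = -25.36°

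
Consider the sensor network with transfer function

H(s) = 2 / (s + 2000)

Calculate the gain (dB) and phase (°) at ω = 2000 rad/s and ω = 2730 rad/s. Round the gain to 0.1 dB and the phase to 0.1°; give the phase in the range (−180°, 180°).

ω = 2000: -63.0 dB, -45.0°; ω = 2730: -64.6 dB, -53.8°

At s = jω = j2000:
pole (s+2000): 2000 + j2000 → |·| = √(2000²+2000²) = √8000000 ≈ 2828.4, ∠ = arctan(2000/2000) ≈ 45.00°
|H| = 2 / 2828.4 ≈ 0.00070711
Gain = 20 log₁₀(0.00070711) ≈ -63.01 dB
∠H = 0.00° − 45.00° = -45.00°

At s = jω = j2730:
pole (s+2000): 2000 + j2730 → |·| = √(2000²+2730²) = √11452900 ≈ 3384.2, ∠ = arctan(2730/2000) ≈ 53.77°
|H| = 2 / 3384.2 ≈ 0.00059098
Gain = 20 log₁₀(0.00059098) ≈ -64.57 dB
∠H = 0.00° − 53.77° = -53.77°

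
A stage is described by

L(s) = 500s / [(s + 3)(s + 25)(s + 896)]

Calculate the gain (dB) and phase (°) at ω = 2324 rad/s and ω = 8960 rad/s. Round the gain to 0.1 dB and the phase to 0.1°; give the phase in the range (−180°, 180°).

At s = jω = j2324:
zero at origin: s = j2324 → |·| = 2324, ∠ = 90.00°
pole (s+3): 3 + j2324 → |·| = √(3²+2324²) = √5400985 ≈ 2324, ∠ = arctan(2324/3) ≈ 89.93°
pole (s+25): 25 + j2324 → |·| = √(25²+2324²) = √5401601 ≈ 2324.1, ∠ = arctan(2324/25) ≈ 89.38°
pole (s+896): 896 + j2324 → |·| = √(896²+2324²) = √6203792 ≈ 2490.7, ∠ = arctan(2324/896) ≈ 68.92°
|L| = 500 · 2324 / 1.3453e+10 ≈ 8.6375e-05
Gain = 20 log₁₀(8.6375e-05) ≈ -81.27 dB
∠L = 90.00° − 248.23° = -158.23°

At s = jω = j8960:
zero at origin: s = j8960 → |·| = 8960, ∠ = 90.00°
pole (s+3): 3 + j8960 → |·| = √(3²+8960²) = √80281609 ≈ 8960, ∠ = arctan(8960/3) ≈ 89.98°
pole (s+25): 25 + j8960 → |·| = √(25²+8960²) = √80282225 ≈ 8960, ∠ = arctan(8960/25) ≈ 89.84°
pole (s+896): 896 + j8960 → |·| = √(896²+8960²) = √81084416 ≈ 9004.7, ∠ = arctan(8960/896) ≈ 84.29°
|L| = 500 · 8960 / 7.2291e+11 ≈ 6.1972e-06
Gain = 20 log₁₀(6.1972e-06) ≈ -104.16 dB
∠L = 90.00° − 264.11° = -174.11°

ω = 2324: -81.3 dB, -158.2°; ω = 8960: -104.2 dB, -174.1°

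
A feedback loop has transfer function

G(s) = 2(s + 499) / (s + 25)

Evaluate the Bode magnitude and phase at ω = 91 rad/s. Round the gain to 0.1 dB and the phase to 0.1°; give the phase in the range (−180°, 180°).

At s = jω = j91:
zero (s+499): 499 + j91 → |·| = √(499²+91²) = √257282 ≈ 507.23, ∠ = arctan(91/499) ≈ 10.34°
pole (s+25): 25 + j91 → |·| = √(25²+91²) = √8906 ≈ 94.372, ∠ = arctan(91/25) ≈ 74.64°
|G| = 2 · 507.23 / 94.372 ≈ 10.75
Gain = 20 log₁₀(10.75) ≈ 20.63 dB
∠G = 10.34° − 74.64° = -64.30°

20.6 dB, -64.3°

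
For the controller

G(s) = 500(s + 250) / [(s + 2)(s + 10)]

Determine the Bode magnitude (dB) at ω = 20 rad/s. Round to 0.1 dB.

48.9 dB

At s = jω = j20:
zero (s+250): 250 + j20 → |·| = √(250²+20²) = √62900 ≈ 250.8, ∠ = arctan(20/250) ≈ 4.57°
pole (s+2): 2 + j20 → |·| = √(2²+20²) = √404 ≈ 20.1, ∠ = arctan(20/2) ≈ 84.29°
pole (s+10): 10 + j20 → |·| = √(10²+20²) = √500 ≈ 22.361, ∠ = arctan(20/10) ≈ 63.43°
|G| = 500 · 250.8 / 449.46 ≈ 279
Gain = 20 log₁₀(279) ≈ 48.91 dB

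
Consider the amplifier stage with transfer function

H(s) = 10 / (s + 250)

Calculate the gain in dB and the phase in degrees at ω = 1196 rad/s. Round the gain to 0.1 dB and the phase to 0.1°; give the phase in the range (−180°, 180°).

At s = jω = j1196:
pole (s+250): 250 + j1196 → |·| = √(250²+1196²) = √1492916 ≈ 1221.8, ∠ = arctan(1196/250) ≈ 78.19°
|H| = 10 / 1221.8 ≈ 0.0081846
Gain = 20 log₁₀(0.0081846) ≈ -41.74 dB
∠H = 0.00° − 78.19° = -78.19°

-41.7 dB, -78.2°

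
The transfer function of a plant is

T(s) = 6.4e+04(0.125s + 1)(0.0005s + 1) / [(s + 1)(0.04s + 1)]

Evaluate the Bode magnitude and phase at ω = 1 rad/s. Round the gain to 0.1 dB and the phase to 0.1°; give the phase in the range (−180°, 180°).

93.2 dB, -40.1°

At ω = 1 rad/s:
zero (1 + j1·0.125) = 1 + j0.125 → |·| ≈ 1.0078, ∠ ≈ 7.13°
zero (1 + j1·0.0005) = 1 + j0.0005 → |·| ≈ 1, ∠ ≈ 0.03°
pole (1 + j1·1) = 1 + j1 → |·| ≈ 1.4142, ∠ ≈ 45.00°
pole (1 + j1·0.04) = 1 + j0.04 → |·| ≈ 1.0008, ∠ ≈ 2.29°
|T| = 6.4e+04 · 1.0078 · 1 / (1.4142 · 1.0008) ≈ 45572
Gain = 20 log₁₀(45572) ≈ 93.17 dB
∠T = (7.13° + 0.03°) − (45.00° + 2.29°) = -40.13°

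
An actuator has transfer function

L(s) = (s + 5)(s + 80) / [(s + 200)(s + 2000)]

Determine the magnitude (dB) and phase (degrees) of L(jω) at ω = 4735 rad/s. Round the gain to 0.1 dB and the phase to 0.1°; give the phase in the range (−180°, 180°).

At s = jω = j4735:
zero (s+5): 5 + j4735 → |·| = √(5²+4735²) = √22420250 ≈ 4735, ∠ = arctan(4735/5) ≈ 89.94°
zero (s+80): 80 + j4735 → |·| = √(80²+4735²) = √22426625 ≈ 4735.7, ∠ = arctan(4735/80) ≈ 89.03°
pole (s+200): 200 + j4735 → |·| = √(200²+4735²) = √22460225 ≈ 4739.2, ∠ = arctan(4735/200) ≈ 87.58°
pole (s+2000): 2000 + j4735 → |·| = √(2000²+4735²) = √26420225 ≈ 5140.1, ∠ = arctan(4735/2000) ≈ 67.10°
|L| = 1 · 2.2424e+07 / 2.436e+07 ≈ 0.92053
Gain = 20 log₁₀(0.92053) ≈ -0.72 dB
∠L = 178.97° − 154.68° = 24.29°

-0.7 dB, 24.3°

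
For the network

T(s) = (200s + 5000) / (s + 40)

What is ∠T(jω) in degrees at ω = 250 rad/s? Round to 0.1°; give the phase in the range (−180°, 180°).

Substitute s = j250:
Numerator: 200(j250) + 5000 = 5000 + j50000
Denominator: (j250) + 40 = 40 + j250
|N| = √(5000² + 50000²) ≈ 50249, ∠N ≈ 84.29°
|D| = √(40² + 250²) ≈ 253.18, ∠D ≈ 80.91°
∠T = 84.29° − 80.91° = 3.38°

3.4°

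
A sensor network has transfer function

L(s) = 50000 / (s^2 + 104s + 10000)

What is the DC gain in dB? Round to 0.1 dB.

14.0 dB

L(0) = 50000 / 10000 = 5
20 log₁₀(5) ≈ 13.98 dB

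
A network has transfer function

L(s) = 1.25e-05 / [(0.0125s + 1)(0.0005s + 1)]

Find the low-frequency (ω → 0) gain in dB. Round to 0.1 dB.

-98.1 dB

L(0) = 1.25e-05 · 1 / 1 = 1.25e-05
20 log₁₀(1.25e-05) ≈ -98.06 dB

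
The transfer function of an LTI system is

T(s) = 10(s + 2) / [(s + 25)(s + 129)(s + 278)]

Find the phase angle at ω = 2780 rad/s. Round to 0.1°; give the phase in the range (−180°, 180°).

At s = jω = j2780:
zero (s+2): 2 + j2780 → |·| = √(2²+2780²) = √7728404 ≈ 2780, ∠ = arctan(2780/2) ≈ 89.96°
pole (s+25): 25 + j2780 → |·| = √(25²+2780²) = √7729025 ≈ 2780.1, ∠ = arctan(2780/25) ≈ 89.48°
pole (s+129): 129 + j2780 → |·| = √(129²+2780²) = √7745041 ≈ 2783, ∠ = arctan(2780/129) ≈ 87.34°
pole (s+278): 278 + j2780 → |·| = √(278²+2780²) = √7805684 ≈ 2793.9, ∠ = arctan(2780/278) ≈ 84.29°
∠T = 89.96° − 261.11° = -171.15°

-171.2°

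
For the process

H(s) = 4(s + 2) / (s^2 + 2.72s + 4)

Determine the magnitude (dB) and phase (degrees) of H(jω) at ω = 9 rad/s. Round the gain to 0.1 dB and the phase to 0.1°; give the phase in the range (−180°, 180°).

-6.8 dB, -84.9°

At s = jω = j9:
zero (s+2): 2 + j9 → |·| = √(2²+9²) = √85 ≈ 9.2195, ∠ = arctan(9/2) ≈ 77.47°
quadratic: (j9)² + 2.72·j9 + 4 = -77 + j24.48 → |·| ≈ 80.798, ∠ ≈ 162.36°
|H| = 4 · 9.2195 / 80.798 ≈ 0.45642
Gain = 20 log₁₀(0.45642) ≈ -6.81 dB
∠H = 77.47° − 162.36° = -84.89°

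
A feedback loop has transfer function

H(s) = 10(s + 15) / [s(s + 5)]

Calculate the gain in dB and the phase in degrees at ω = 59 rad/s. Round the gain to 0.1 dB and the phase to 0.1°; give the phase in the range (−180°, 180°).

At s = jω = j59:
zero (s+15): 15 + j59 → |·| = √(15²+59²) = √3706 ≈ 60.877, ∠ = arctan(59/15) ≈ 75.74°
pole (s+5): 5 + j59 → |·| = √(5²+59²) = √3506 ≈ 59.211, ∠ = arctan(59/5) ≈ 85.16°
pole at origin: |s| = 59, ∠ = 90.00° (in denominator)
|H| = 10 · 60.877 / 3493.4 ≈ 0.17426
Gain = 20 log₁₀(0.17426) ≈ -15.18 dB
∠H = 75.74° − 175.16° = -99.42°

-15.2 dB, -99.4°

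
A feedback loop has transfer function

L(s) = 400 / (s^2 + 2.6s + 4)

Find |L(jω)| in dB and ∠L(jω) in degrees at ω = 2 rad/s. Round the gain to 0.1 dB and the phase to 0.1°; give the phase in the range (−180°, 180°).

37.7 dB, -90.0°

At s = jω = j2:
quadratic: (j2)² + 2.6·j2 + 4 = 0 + j5.2 → |·| ≈ 5.2, ∠ ≈ 90.00°
|L| = 400 / 5.2 ≈ 76.923
Gain = 20 log₁₀(76.923) ≈ 37.72 dB
∠L = 0.00° − 90.00° = -90.00°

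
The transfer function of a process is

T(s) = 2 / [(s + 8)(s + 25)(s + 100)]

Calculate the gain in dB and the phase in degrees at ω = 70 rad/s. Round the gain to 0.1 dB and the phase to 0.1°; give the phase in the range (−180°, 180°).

At s = jω = j70:
pole (s+8): 8 + j70 → |·| = √(8²+70²) = √4964 ≈ 70.456, ∠ = arctan(70/8) ≈ 83.48°
pole (s+25): 25 + j70 → |·| = √(25²+70²) = √5525 ≈ 74.33, ∠ = arctan(70/25) ≈ 70.35°
pole (s+100): 100 + j70 → |·| = √(100²+70²) = √14900 ≈ 122.07, ∠ = arctan(70/100) ≈ 34.99°
|T| = 2 / 6.3928e+05 ≈ 3.1285e-06
Gain = 20 log₁₀(3.1285e-06) ≈ -110.09 dB
∠T = 0.00° − 188.82° = -188.82° ≡ 171.18° (principal value)

-110.1 dB, 171.2°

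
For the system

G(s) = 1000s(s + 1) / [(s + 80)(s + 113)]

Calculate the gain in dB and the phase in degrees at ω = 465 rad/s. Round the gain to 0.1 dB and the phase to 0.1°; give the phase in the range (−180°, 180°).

59.6 dB, 23.3°

At s = jω = j465:
zero (s+1): 1 + j465 → |·| = √(1²+465²) = √216226 ≈ 465, ∠ = arctan(465/1) ≈ 89.88°
zero at origin: s = j465 → |·| = 465, ∠ = 90.00°
pole (s+80): 80 + j465 → |·| = √(80²+465²) = √222625 ≈ 471.83, ∠ = arctan(465/80) ≈ 80.24°
pole (s+113): 113 + j465 → |·| = √(113²+465²) = √228994 ≈ 478.53, ∠ = arctan(465/113) ≈ 76.34°
|G| = 1000 · 2.1622e+05 / 2.2578e+05 ≈ 957.66
Gain = 20 log₁₀(957.66) ≈ 59.62 dB
∠G = 179.88° − 156.58° = 23.30°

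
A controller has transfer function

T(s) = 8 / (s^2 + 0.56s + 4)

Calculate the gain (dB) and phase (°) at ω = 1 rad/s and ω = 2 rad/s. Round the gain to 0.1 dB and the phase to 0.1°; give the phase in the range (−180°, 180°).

ω = 1: 8.4 dB, -10.6°; ω = 2: 17.1 dB, -90.0°

At s = jω = j1:
quadratic: (j1)² + 0.56·j1 + 4 = 3 + j0.56 → |·| ≈ 3.0518, ∠ ≈ 10.57°
|T| = 8 / 3.0518 ≈ 2.6214
Gain = 20 log₁₀(2.6214) ≈ 8.37 dB
∠T = 0.00° − 10.57° = -10.57°

At s = jω = j2:
quadratic: (j2)² + 0.56·j2 + 4 = 0 + j1.12 → |·| ≈ 1.12, ∠ ≈ 90.00°
|T| = 8 / 1.12 ≈ 7.1429
Gain = 20 log₁₀(7.1429) ≈ 17.08 dB
∠T = 0.00° − 90.00° = -90.00°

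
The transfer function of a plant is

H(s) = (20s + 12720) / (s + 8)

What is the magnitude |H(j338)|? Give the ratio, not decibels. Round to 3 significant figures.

42.6

Substitute s = j338:
Numerator: 20(j338) + 12720 = 12720 + j6760
Denominator: (j338) + 8 = 8 + j338
|N| = √(12720² + 6760²) ≈ 14405, ∠N ≈ 27.99°
|D| = √(8² + 338²) ≈ 338.09, ∠D ≈ 88.64°
|H| = 14405 / 338.09 ≈ 42.607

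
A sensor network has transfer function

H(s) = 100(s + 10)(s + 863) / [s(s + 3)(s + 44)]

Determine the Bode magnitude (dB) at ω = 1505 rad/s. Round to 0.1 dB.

At s = jω = j1505:
zero (s+10): 10 + j1505 → |·| = √(10²+1505²) = √2265125 ≈ 1505, ∠ = arctan(1505/10) ≈ 89.62°
zero (s+863): 863 + j1505 → |·| = √(863²+1505²) = √3009794 ≈ 1734.9, ∠ = arctan(1505/863) ≈ 60.17°
pole (s+3): 3 + j1505 → |·| = √(3²+1505²) = √2265034 ≈ 1505, ∠ = arctan(1505/3) ≈ 89.89°
pole (s+44): 44 + j1505 → |·| = √(44²+1505²) = √2266961 ≈ 1505.6, ∠ = arctan(1505/44) ≈ 88.33°
pole at origin: |s| = 1505, ∠ = 90.00° (in denominator)
|H| = 100 · 2.611e+06 / 3.4102e+09 ≈ 0.076564
Gain = 20 log₁₀(0.076564) ≈ -22.32 dB

-22.3 dB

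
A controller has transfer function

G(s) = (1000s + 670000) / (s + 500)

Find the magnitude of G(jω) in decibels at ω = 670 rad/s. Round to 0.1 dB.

61.1 dB

Substitute s = j670:
Numerator: 1000(j670) + 670000 = 670000 + j670000
Denominator: (j670) + 500 = 500 + j670
|N| = √(670000² + 670000²) ≈ 9.4752e+05, ∠N ≈ 45.00°
|D| = √(500² + 670²) ≈ 836, ∠D ≈ 53.27°
|G| = 9.4752e+05 / 836 ≈ 1133.4
Gain = 20 log₁₀(1133.4) ≈ 61.09 dB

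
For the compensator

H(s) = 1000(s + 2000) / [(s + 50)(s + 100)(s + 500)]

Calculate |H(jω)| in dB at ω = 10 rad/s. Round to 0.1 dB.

-2.2 dB

At s = jω = j10:
zero (s+2000): 2000 + j10 → |·| = √(2000²+10²) = √4000100 ≈ 2000, ∠ = arctan(10/2000) ≈ 0.29°
pole (s+50): 50 + j10 → |·| = √(50²+10²) = √2600 ≈ 50.99, ∠ = arctan(10/50) ≈ 11.31°
pole (s+100): 100 + j10 → |·| = √(100²+10²) = √10100 ≈ 100.5, ∠ = arctan(10/100) ≈ 5.71°
pole (s+500): 500 + j10 → |·| = √(500²+10²) = √250100 ≈ 500.1, ∠ = arctan(10/500) ≈ 1.15°
|H| = 1000 · 2000 / 2.5628e+06 ≈ 0.7804
Gain = 20 log₁₀(0.7804) ≈ -2.15 dB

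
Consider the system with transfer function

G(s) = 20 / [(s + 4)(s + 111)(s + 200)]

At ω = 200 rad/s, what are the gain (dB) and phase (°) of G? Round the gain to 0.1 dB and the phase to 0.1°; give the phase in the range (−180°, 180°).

At s = jω = j200:
pole (s+4): 4 + j200 → |·| = √(4²+200²) = √40016 ≈ 200.04, ∠ = arctan(200/4) ≈ 88.85°
pole (s+111): 111 + j200 → |·| = √(111²+200²) = √52321 ≈ 228.74, ∠ = arctan(200/111) ≈ 60.97°
pole (s+200): 200 + j200 → |·| = √(200²+200²) = √80000 ≈ 282.84, ∠ = arctan(200/200) ≈ 45.00°
|G| = 20 / 1.2942e+07 ≈ 1.5454e-06
Gain = 20 log₁₀(1.5454e-06) ≈ -116.22 dB
∠G = 0.00° − 194.82° = -194.82° ≡ 165.18° (principal value)

-116.2 dB, 165.2°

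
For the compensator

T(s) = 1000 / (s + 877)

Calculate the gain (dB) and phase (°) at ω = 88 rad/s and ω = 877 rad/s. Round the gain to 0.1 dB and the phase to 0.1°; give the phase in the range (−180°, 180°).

Substitute s = j88:
Numerator: 1000 = 1000 + j0
Denominator: (j88) + 877 = 877 + j88
|N| = √(1000² + 0²) ≈ 1000, ∠N ≈ 0.00°
|D| = √(877² + 88²) ≈ 881.4, ∠D ≈ 5.73°
|T| = 1000 / 881.4 ≈ 1.1346
Gain = 20 log₁₀(1.1346) ≈ 1.10 dB
∠T = 0.00° − 5.73° = -5.73°

Substitute s = j877:
Numerator: 1000 = 1000 + j0
Denominator: (j877) + 877 = 877 + j877
|N| = √(1000² + 0²) ≈ 1000, ∠N ≈ 0.00°
|D| = √(877² + 877²) ≈ 1240.3, ∠D ≈ 45.00°
|T| = 1000 / 1240.3 ≈ 0.80626
Gain = 20 log₁₀(0.80626) ≈ -1.87 dB
∠T = 0.00° − 45.00° = -45.00°

ω = 88: 1.1 dB, -5.7°; ω = 877: -1.9 dB, -45.0°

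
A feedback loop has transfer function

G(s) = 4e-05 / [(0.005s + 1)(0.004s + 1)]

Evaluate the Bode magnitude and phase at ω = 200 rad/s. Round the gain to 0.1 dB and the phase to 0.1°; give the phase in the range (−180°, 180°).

-93.1 dB, -83.7°

At ω = 200 rad/s:
pole (1 + j200·0.005) = 1 + j1 → |·| ≈ 1.4142, ∠ ≈ 45.00°
pole (1 + j200·0.004) = 1 + j0.8 → |·| ≈ 1.2806, ∠ ≈ 38.66°
|G| = 4e-05 · 1 / (1.4142 · 1.2806) ≈ 2.2087e-05
Gain = 20 log₁₀(2.2087e-05) ≈ -93.12 dB
∠G = (0°) − (45.00° + 38.66°) = -83.66°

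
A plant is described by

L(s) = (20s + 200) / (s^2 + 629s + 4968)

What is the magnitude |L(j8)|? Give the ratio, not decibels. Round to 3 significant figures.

0.0365

Substitute s = j8:
Numerator: 20(j8) + 200 = 200 + j160
Denominator: (j8)^2 + 629(j8) + 4968 = 4904 + j5032
|N| = √(200² + 160²) ≈ 256.12, ∠N ≈ 38.66°
|D| = √(4904² + 5032²) ≈ 7026.4, ∠D ≈ 45.74°
|L| = 256.12 / 7026.4 ≈ 0.036451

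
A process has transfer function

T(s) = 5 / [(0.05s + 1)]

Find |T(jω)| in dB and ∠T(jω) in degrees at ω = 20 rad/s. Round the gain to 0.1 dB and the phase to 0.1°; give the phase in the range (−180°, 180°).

11.0 dB, -45.0°

At ω = 20 rad/s:
pole (1 + j20·0.05) = 1 + j1 → |·| ≈ 1.4142, ∠ ≈ 45.00°
|T| = 5 · 1 / (1.4142) ≈ 3.5356
Gain = 20 log₁₀(3.5356) ≈ 10.97 dB
∠T = (0°) − (45.00°) = -45.00°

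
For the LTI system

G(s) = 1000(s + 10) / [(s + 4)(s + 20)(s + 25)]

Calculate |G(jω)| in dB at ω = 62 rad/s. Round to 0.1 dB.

At s = jω = j62:
zero (s+10): 10 + j62 → |·| = √(10²+62²) = √3944 ≈ 62.801, ∠ = arctan(62/10) ≈ 80.84°
pole (s+4): 4 + j62 → |·| = √(4²+62²) = √3860 ≈ 62.129, ∠ = arctan(62/4) ≈ 86.31°
pole (s+20): 20 + j62 → |·| = √(20²+62²) = √4244 ≈ 65.146, ∠ = arctan(62/20) ≈ 72.12°
pole (s+25): 25 + j62 → |·| = √(25²+62²) = √4469 ≈ 66.851, ∠ = arctan(62/25) ≈ 68.04°
|G| = 1000 · 62.801 / 2.7058e+05 ≈ 0.2321
Gain = 20 log₁₀(0.2321) ≈ -12.69 dB

-12.7 dB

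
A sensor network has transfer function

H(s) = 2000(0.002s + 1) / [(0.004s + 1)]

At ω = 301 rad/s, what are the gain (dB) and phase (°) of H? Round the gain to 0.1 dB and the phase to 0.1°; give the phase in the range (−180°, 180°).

63.5 dB, -19.2°

At ω = 301 rad/s:
zero (1 + j301·0.002) = 1 + j0.602 → |·| ≈ 1.1672, ∠ ≈ 31.05°
pole (1 + j301·0.004) = 1 + j1.204 → |·| ≈ 1.5651, ∠ ≈ 50.29°
|H| = 2000 · 1.1672 / (1.5651) ≈ 1491.5
Gain = 20 log₁₀(1491.5) ≈ 63.47 dB
∠H = (31.05°) − (50.29°) = -19.24°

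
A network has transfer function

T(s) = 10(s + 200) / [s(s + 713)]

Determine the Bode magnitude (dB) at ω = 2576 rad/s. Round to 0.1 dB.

-48.5 dB

At s = jω = j2576:
zero (s+200): 200 + j2576 → |·| = √(200²+2576²) = √6675776 ≈ 2583.8, ∠ = arctan(2576/200) ≈ 85.56°
pole (s+713): 713 + j2576 → |·| = √(713²+2576²) = √7144145 ≈ 2672.9, ∠ = arctan(2576/713) ≈ 74.53°
pole at origin: |s| = 2576, ∠ = 90.00° (in denominator)
|T| = 10 · 2583.8 / 6.8854e+06 ≈ 0.0037526
Gain = 20 log₁₀(0.0037526) ≈ -48.51 dB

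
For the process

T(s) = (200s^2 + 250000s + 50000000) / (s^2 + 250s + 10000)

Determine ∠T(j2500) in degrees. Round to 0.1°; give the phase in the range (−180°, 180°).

Substitute s = j2500:
Numerator: 200(j2500)^2 + 250000(j2500) + 50000000 = -1200000000 + j625000000
Denominator: (j2500)^2 + 250(j2500) + 10000 = -6240000 + j625000
|N| = √(1200000000² + 625000000²) ≈ 1.353e+09, ∠N ≈ 152.49°
|D| = √(6240000² + 625000²) ≈ 6.2712e+06, ∠D ≈ 174.28°
∠T = 152.49° − 174.28° = -21.79°

-21.8°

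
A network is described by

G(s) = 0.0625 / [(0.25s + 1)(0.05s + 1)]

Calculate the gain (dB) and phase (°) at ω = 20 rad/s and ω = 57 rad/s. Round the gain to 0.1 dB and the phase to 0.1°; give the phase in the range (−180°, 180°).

At ω = 20 rad/s:
pole (1 + j20·0.25) = 1 + j5 → |·| ≈ 5.099, ∠ ≈ 78.69°
pole (1 + j20·0.05) = 1 + j1 → |·| ≈ 1.4142, ∠ ≈ 45.00°
|G| = 0.0625 · 1 / (5.099 · 1.4142) ≈ 0.0086673
Gain = 20 log₁₀(0.0086673) ≈ -41.24 dB
∠G = (0°) − (78.69° + 45.00°) = -123.69°

At ω = 57 rad/s:
pole (1 + j57·0.25) = 1 + j14.25 → |·| ≈ 14.285, ∠ ≈ 85.99°
pole (1 + j57·0.05) = 1 + j2.85 → |·| ≈ 3.0203, ∠ ≈ 70.67°
|G| = 0.0625 · 1 / (14.285 · 3.0203) ≈ 0.0014486
Gain = 20 log₁₀(0.0014486) ≈ -56.78 dB
∠G = (0°) − (85.99° + 70.67°) = -156.66°

ω = 20: -41.2 dB, -123.7°; ω = 57: -56.8 dB, -156.7°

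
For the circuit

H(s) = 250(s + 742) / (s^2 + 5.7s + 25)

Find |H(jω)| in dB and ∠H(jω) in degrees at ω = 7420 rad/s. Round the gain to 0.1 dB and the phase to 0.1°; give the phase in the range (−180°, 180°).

-29.4 dB, -95.7°

At s = jω = j7420:
zero (s+742): 742 + j7420 → |·| = √(742²+7420²) = √55606964 ≈ 7457, ∠ = arctan(7420/742) ≈ 84.29°
quadratic: (j7420)² + 5.7·j7420 + 25 = -55056375 + j42294 → |·| ≈ 5.5056e+07, ∠ ≈ 179.96°
|H| = 250 · 7457 / 5.5056e+07 ≈ 0.033861
Gain = 20 log₁₀(0.033861) ≈ -29.41 dB
∠H = 84.29° − 179.96° = -95.67°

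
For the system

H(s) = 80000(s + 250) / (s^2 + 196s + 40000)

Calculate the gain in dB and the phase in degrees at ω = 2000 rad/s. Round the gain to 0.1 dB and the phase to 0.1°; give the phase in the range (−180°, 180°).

At s = jω = j2000:
zero (s+250): 250 + j2000 → |·| = √(250²+2000²) = √4062500 ≈ 2015.6, ∠ = arctan(2000/250) ≈ 82.87°
quadratic: (j2000)² + 196·j2000 + 40000 = -3960000 + j392000 → |·| ≈ 3.9794e+06, ∠ ≈ 174.35°
|H| = 80000 · 2015.6 / 3.9794e+06 ≈ 40.521
Gain = 20 log₁₀(40.521) ≈ 32.15 dB
∠H = 82.87° − 174.35° = -91.48°

32.2 dB, -91.5°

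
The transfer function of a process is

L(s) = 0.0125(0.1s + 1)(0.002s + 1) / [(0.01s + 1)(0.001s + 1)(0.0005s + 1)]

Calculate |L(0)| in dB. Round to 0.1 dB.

-38.1 dB

L(0) = 0.0125 · 1 / 1 = 0.0125
20 log₁₀(0.0125) ≈ -38.06 dB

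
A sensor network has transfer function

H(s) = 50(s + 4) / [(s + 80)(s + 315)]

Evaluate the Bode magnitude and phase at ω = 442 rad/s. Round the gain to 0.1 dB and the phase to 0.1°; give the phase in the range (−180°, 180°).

At s = jω = j442:
zero (s+4): 4 + j442 → |·| = √(4²+442²) = √195380 ≈ 442.02, ∠ = arctan(442/4) ≈ 89.48°
pole (s+80): 80 + j442 → |·| = √(80²+442²) = √201764 ≈ 449.18, ∠ = arctan(442/80) ≈ 79.74°
pole (s+315): 315 + j442 → |·| = √(315²+442²) = √294589 ≈ 542.76, ∠ = arctan(442/315) ≈ 54.52°
|H| = 50 · 442.02 / 2.438e+05 ≈ 0.090652
Gain = 20 log₁₀(0.090652) ≈ -20.85 dB
∠H = 89.48° − 134.26° = -44.78°

-20.9 dB, -44.8°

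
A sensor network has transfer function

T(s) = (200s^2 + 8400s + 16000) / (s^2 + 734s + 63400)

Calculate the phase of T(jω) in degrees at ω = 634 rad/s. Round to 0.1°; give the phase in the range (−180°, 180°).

50.2°

Substitute s = j634:
Numerator: 200(j634)^2 + 8400(j634) + 16000 = -80375200 + j5325600
Denominator: (j634)^2 + 734(j634) + 63400 = -338556 + j465356
|N| = √(80375200² + 5325600²) ≈ 8.0551e+07, ∠N ≈ 176.21°
|D| = √(338556² + 465356²) ≈ 5.7548e+05, ∠D ≈ 126.04°
∠T = 176.21° − 126.04° = 50.17°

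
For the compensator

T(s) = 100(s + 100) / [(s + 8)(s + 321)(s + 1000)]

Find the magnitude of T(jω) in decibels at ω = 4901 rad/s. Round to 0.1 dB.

-107.8 dB

At s = jω = j4901:
zero (s+100): 100 + j4901 → |·| = √(100²+4901²) = √24029801 ≈ 4902, ∠ = arctan(4901/100) ≈ 88.83°
pole (s+8): 8 + j4901 → |·| = √(8²+4901²) = √24019865 ≈ 4901, ∠ = arctan(4901/8) ≈ 89.91°
pole (s+321): 321 + j4901 → |·| = √(321²+4901²) = √24122842 ≈ 4911.5, ∠ = arctan(4901/321) ≈ 86.25°
pole (s+1000): 1000 + j4901 → |·| = √(1000²+4901²) = √25019801 ≈ 5002, ∠ = arctan(4901/1000) ≈ 78.47°
|T| = 100 · 4902 / 1.204e+11 ≈ 4.0714e-06
Gain = 20 log₁₀(4.0714e-06) ≈ -107.81 dB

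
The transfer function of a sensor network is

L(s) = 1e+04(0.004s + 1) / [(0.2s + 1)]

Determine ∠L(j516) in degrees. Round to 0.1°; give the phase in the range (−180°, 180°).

-25.3°

At ω = 516 rad/s:
zero (1 + j516·0.004) = 1 + j2.064 → |·| ≈ 2.2935, ∠ ≈ 64.15°
pole (1 + j516·0.2) = 1 + j103.2 → |·| ≈ 103.2, ∠ ≈ 89.44°
∠L = (64.15°) − (89.44°) = -25.29°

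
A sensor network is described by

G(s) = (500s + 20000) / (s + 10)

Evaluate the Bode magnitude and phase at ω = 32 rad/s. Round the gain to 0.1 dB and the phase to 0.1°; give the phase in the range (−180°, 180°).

Substitute s = j32:
Numerator: 500(j32) + 20000 = 20000 + j16000
Denominator: (j32) + 10 = 10 + j32
|N| = √(20000² + 16000²) ≈ 25612, ∠N ≈ 38.66°
|D| = √(10² + 32²) ≈ 33.526, ∠D ≈ 72.65°
|G| = 25612 / 33.526 ≈ 763.94
Gain = 20 log₁₀(763.94) ≈ 57.66 dB
∠G = 38.66° − 72.65° = -33.99°

57.7 dB, -34.0°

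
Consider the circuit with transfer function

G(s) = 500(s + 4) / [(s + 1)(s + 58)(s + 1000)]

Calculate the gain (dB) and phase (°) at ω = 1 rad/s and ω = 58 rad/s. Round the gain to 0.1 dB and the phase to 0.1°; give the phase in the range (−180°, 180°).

ω = 1: -32.0 dB, -32.0°; ω = 58: -44.3 dB, -51.3°

At s = jω = j1:
zero (s+4): 4 + j1 → |·| = √(4²+1²) = √17 ≈ 4.1231, ∠ = arctan(1/4) ≈ 14.04°
pole (s+1): 1 + j1 → |·| = √(1²+1²) = √2 ≈ 1.4142, ∠ = arctan(1/1) ≈ 45.00°
pole (s+58): 58 + j1 → |·| = √(58²+1²) = √3365 ≈ 58.009, ∠ = arctan(1/58) ≈ 0.99°
pole (s+1000): 1000 + j1 → |·| = √(1000²+1²) = √1000001 ≈ 1000, ∠ = arctan(1/1000) ≈ 0.06°
|G| = 500 · 4.1231 / 82036 ≈ 0.02513
Gain = 20 log₁₀(0.02513) ≈ -32.00 dB
∠G = 14.04° − 46.05° = -32.01°

At s = jω = j58:
zero (s+4): 4 + j58 → |·| = √(4²+58²) = √3380 ≈ 58.138, ∠ = arctan(58/4) ≈ 86.05°
pole (s+1): 1 + j58 → |·| = √(1²+58²) = √3365 ≈ 58.009, ∠ = arctan(58/1) ≈ 89.01°
pole (s+58): 58 + j58 → |·| = √(58²+58²) = √6728 ≈ 82.024, ∠ = arctan(58/58) ≈ 45.00°
pole (s+1000): 1000 + j58 → |·| = √(1000²+58²) = √1003364 ≈ 1001.7, ∠ = arctan(58/1000) ≈ 3.32°
|G| = 500 · 58.138 / 4.7662e+06 ≈ 0.006099
Gain = 20 log₁₀(0.006099) ≈ -44.29 dB
∠G = 86.05° − 137.33° = -51.28°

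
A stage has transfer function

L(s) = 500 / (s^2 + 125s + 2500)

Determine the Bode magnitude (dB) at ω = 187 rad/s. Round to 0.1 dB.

-38.1 dB

Substitute s = j187:
Numerator: 500 = 500 + j0
Denominator: (j187)^2 + 125(j187) + 2500 = -32469 + j23375
|N| = √(500² + 0²) ≈ 500, ∠N ≈ 0.00°
|D| = √(32469² + 23375²) ≈ 40008, ∠D ≈ 144.25°
|L| = 500 / 40008 ≈ 0.012498
Gain = 20 log₁₀(0.012498) ≈ -38.06 dB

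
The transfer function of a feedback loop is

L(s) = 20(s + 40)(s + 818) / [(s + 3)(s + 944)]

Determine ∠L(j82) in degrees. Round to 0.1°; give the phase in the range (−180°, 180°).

-23.1°

At s = jω = j82:
zero (s+40): 40 + j82 → |·| = √(40²+82²) = √8324 ≈ 91.236, ∠ = arctan(82/40) ≈ 64.00°
zero (s+818): 818 + j82 → |·| = √(818²+82²) = √675848 ≈ 822.1, ∠ = arctan(82/818) ≈ 5.72°
pole (s+3): 3 + j82 → |·| = √(3²+82²) = √6733 ≈ 82.055, ∠ = arctan(82/3) ≈ 87.90°
pole (s+944): 944 + j82 → |·| = √(944²+82²) = √897860 ≈ 947.55, ∠ = arctan(82/944) ≈ 4.96°
∠L = 69.72° − 92.86° = -23.14°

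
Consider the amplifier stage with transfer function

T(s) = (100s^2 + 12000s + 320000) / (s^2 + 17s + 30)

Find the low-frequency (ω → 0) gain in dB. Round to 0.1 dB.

T(0) = 320000 / 30 ≈ 10667
20 log₁₀(10667) ≈ 80.56 dB

80.6 dB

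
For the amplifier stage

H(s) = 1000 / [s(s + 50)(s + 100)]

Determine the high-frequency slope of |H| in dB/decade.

Each pole contributes −20 dB/decade at high frequency; each zero contributes +20 dB/decade.
Net: 0 zero(s) − 3 pole(s) → -60 dB/decade.

-60 dB/decade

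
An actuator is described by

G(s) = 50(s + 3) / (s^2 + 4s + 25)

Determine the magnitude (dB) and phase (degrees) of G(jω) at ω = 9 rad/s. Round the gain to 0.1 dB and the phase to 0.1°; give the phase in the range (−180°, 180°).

17.1 dB, -75.7°

At s = jω = j9:
zero (s+3): 3 + j9 → |·| = √(3²+9²) = √90 ≈ 9.4868, ∠ = arctan(9/3) ≈ 71.57°
quadratic: (j9)² + 4·j9 + 25 = -56 + j36 → |·| ≈ 66.573, ∠ ≈ 147.26°
|G| = 50 · 9.4868 / 66.573 ≈ 7.1251
Gain = 20 log₁₀(7.1251) ≈ 17.06 dB
∠G = 71.57° − 147.26° = -75.69°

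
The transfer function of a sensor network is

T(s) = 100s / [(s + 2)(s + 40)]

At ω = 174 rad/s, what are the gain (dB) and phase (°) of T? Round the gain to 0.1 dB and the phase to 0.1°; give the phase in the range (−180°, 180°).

-5.0 dB, -76.4°

At s = jω = j174:
zero at origin: s = j174 → |·| = 174, ∠ = 90.00°
pole (s+2): 2 + j174 → |·| = √(2²+174²) = √30280 ≈ 174.01, ∠ = arctan(174/2) ≈ 89.34°
pole (s+40): 40 + j174 → |·| = √(40²+174²) = √31876 ≈ 178.54, ∠ = arctan(174/40) ≈ 77.05°
|T| = 100 · 174 / 31068 ≈ 0.56006
Gain = 20 log₁₀(0.56006) ≈ -5.04 dB
∠T = 90.00° − 166.39° = -76.39°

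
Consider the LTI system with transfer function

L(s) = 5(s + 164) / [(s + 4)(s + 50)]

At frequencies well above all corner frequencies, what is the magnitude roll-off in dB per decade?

-20 dB/decade

Each pole contributes −20 dB/decade at high frequency; each zero contributes +20 dB/decade.
Net: 1 zero(s) − 2 pole(s) → -20 dB/decade.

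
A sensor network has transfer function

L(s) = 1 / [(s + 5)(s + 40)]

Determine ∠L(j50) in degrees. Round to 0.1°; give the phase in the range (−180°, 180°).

-135.6°

At s = jω = j50:
pole (s+5): 5 + j50 → |·| = √(5²+50²) = √2525 ≈ 50.249, ∠ = arctan(50/5) ≈ 84.29°
pole (s+40): 40 + j50 → |·| = √(40²+50²) = √4100 ≈ 64.031, ∠ = arctan(50/40) ≈ 51.34°
∠L = 0.00° − 135.63° = -135.63°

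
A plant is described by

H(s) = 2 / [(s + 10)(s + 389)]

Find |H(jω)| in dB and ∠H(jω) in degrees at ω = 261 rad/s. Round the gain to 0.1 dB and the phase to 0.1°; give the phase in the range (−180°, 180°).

-95.7 dB, -121.7°

At s = jω = j261:
pole (s+10): 10 + j261 → |·| = √(10²+261²) = √68221 ≈ 261.19, ∠ = arctan(261/10) ≈ 87.81°
pole (s+389): 389 + j261 → |·| = √(389²+261²) = √219442 ≈ 468.45, ∠ = arctan(261/389) ≈ 33.86°
|H| = 2 / 1.2235e+05 ≈ 1.6347e-05
Gain = 20 log₁₀(1.6347e-05) ≈ -95.73 dB
∠H = 0.00° − 121.67° = -121.67°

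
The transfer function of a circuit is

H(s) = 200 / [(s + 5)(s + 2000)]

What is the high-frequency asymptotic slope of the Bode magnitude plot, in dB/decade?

Each pole contributes −20 dB/decade at high frequency; each zero contributes +20 dB/decade.
Net: 0 zero(s) − 2 pole(s) → -40 dB/decade.

-40 dB/decade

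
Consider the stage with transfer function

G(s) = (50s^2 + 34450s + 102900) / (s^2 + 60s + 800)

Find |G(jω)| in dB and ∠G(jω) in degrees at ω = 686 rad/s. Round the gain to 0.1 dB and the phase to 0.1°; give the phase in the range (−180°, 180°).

Substitute s = j686:
Numerator: 50(j686)^2 + 34450(j686) + 102900 = -23426900 + j23632700
Denominator: (j686)^2 + 60(j686) + 800 = -469796 + j41160
|N| = √(23426900² + 23632700²) ≈ 3.3276e+07, ∠N ≈ 134.75°
|D| = √(469796² + 41160²) ≈ 4.716e+05, ∠D ≈ 174.99°
|G| = 3.3276e+07 / 4.716e+05 ≈ 70.56
Gain = 20 log₁₀(70.56) ≈ 36.97 dB
∠G = 134.75° − 174.99° = -40.24°

37.0 dB, -40.2°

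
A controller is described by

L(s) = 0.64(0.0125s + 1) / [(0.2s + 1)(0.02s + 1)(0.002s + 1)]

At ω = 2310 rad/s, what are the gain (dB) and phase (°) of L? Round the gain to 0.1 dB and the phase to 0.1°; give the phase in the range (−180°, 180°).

-74.7 dB, -168.4°

At ω = 2310 rad/s:
zero (1 + j2310·0.0125) = 1 + j28.875 → |·| ≈ 28.892, ∠ ≈ 88.02°
pole (1 + j2310·0.2) = 1 + j462 → |·| ≈ 462, ∠ ≈ 89.88°
pole (1 + j2310·0.02) = 1 + j46.2 → |·| ≈ 46.211, ∠ ≈ 88.76°
pole (1 + j2310·0.002) = 1 + j4.62 → |·| ≈ 4.727, ∠ ≈ 77.79°
|L| = 0.64 · 28.892 / (462 · 46.211 · 4.727) ≈ 0.00018322
Gain = 20 log₁₀(0.00018322) ≈ -74.74 dB
∠L = (88.02°) − (89.88° + 88.76° + 77.79°) = -168.41°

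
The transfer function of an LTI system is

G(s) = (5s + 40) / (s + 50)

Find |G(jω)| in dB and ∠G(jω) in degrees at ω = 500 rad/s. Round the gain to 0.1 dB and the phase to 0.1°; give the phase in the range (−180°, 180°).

13.9 dB, 4.8°

Substitute s = j500:
Numerator: 5(j500) + 40 = 40 + j2500
Denominator: (j500) + 50 = 50 + j500
|N| = √(40² + 2500²) ≈ 2500.3, ∠N ≈ 89.08°
|D| = √(50² + 500²) ≈ 502.49, ∠D ≈ 84.29°
|G| = 2500.3 / 502.49 ≈ 4.9758
Gain = 20 log₁₀(4.9758) ≈ 13.94 dB
∠G = 89.08° − 84.29° = 4.79°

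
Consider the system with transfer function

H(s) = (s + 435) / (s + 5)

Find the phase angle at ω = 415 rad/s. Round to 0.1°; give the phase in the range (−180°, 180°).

-45.7°

At s = jω = j415:
zero (s+435): 435 + j415 → |·| = √(435²+415²) = √361450 ≈ 601.21, ∠ = arctan(415/435) ≈ 43.65°
pole (s+5): 5 + j415 → |·| = √(5²+415²) = √172250 ≈ 415.03, ∠ = arctan(415/5) ≈ 89.31°
∠H = 43.65° − 89.31° = -45.66°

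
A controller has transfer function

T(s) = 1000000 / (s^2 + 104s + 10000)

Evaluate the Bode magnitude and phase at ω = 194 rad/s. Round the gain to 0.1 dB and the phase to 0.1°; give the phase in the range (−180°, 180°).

29.3 dB, -143.9°

At s = jω = j194:
quadratic: (j194)² + 104·j194 + 10000 = -27636 + j20176 → |·| ≈ 34217, ∠ ≈ 143.87°
|T| = 1000000 / 34217 ≈ 29.225
Gain = 20 log₁₀(29.225) ≈ 29.32 dB
∠T = 0.00° − 143.87° = -143.87°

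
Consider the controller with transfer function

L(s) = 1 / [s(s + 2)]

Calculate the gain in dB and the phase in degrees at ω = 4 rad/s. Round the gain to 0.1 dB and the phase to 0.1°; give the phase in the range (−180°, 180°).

At s = jω = j4:
pole (s+2): 2 + j4 → |·| = √(2²+4²) = √20 ≈ 4.4721, ∠ = arctan(4/2) ≈ 63.43°
pole at origin: |s| = 4, ∠ = 90.00° (in denominator)
|L| = 1 / 17.888 ≈ 0.055903
Gain = 20 log₁₀(0.055903) ≈ -25.05 dB
∠L = 0.00° − 153.43° = -153.43°

-25.1 dB, -153.4°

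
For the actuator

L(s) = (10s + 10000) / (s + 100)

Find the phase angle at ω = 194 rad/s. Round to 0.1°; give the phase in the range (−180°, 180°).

-51.8°

Substitute s = j194:
Numerator: 10(j194) + 10000 = 10000 + j1940
Denominator: (j194) + 100 = 100 + j194
|N| = √(10000² + 1940²) ≈ 10186, ∠N ≈ 10.98°
|D| = √(100² + 194²) ≈ 218.26, ∠D ≈ 62.73°
∠L = 10.98° − 62.73° = -51.75°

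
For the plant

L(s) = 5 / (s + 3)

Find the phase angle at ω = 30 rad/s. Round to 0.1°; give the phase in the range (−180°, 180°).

At s = jω = j30:
pole (s+3): 3 + j30 → |·| = √(3²+30²) = √909 ≈ 30.15, ∠ = arctan(30/3) ≈ 84.29°
∠L = 0.00° − 84.29° = -84.29°

-84.3°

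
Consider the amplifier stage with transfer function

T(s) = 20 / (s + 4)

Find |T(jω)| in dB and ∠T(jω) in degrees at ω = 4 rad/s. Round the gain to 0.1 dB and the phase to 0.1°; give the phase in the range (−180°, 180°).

11.0 dB, -45.0°

At s = jω = j4:
pole (s+4): 4 + j4 → |·| = √(4²+4²) = √32 ≈ 5.6569, ∠ = arctan(4/4) ≈ 45.00°
|T| = 20 / 5.6569 ≈ 3.5355
Gain = 20 log₁₀(3.5355) ≈ 10.97 dB
∠T = 0.00° − 45.00° = -45.00°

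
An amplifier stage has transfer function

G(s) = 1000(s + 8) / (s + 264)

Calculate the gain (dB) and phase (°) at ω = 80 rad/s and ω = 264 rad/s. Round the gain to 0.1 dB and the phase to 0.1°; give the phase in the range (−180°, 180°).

ω = 80: 49.3 dB, 67.4°; ω = 264: 57.0 dB, 43.3°

At s = jω = j80:
zero (s+8): 8 + j80 → |·| = √(8²+80²) = √6464 ≈ 80.399, ∠ = arctan(80/8) ≈ 84.29°
pole (s+264): 264 + j80 → |·| = √(264²+80²) = √76096 ≈ 275.86, ∠ = arctan(80/264) ≈ 16.86°
|G| = 1000 · 80.399 / 275.86 ≈ 291.45
Gain = 20 log₁₀(291.45) ≈ 49.29 dB
∠G = 84.29° − 16.86° = 67.43°

At s = jω = j264:
zero (s+8): 8 + j264 → |·| = √(8²+264²) = √69760 ≈ 264.12, ∠ = arctan(264/8) ≈ 88.26°
pole (s+264): 264 + j264 → |·| = √(264²+264²) = √139392 ≈ 373.35, ∠ = arctan(264/264) ≈ 45.00°
|G| = 1000 · 264.12 / 373.35 ≈ 707.43
Gain = 20 log₁₀(707.43) ≈ 56.99 dB
∠G = 88.26° − 45.00° = 43.26°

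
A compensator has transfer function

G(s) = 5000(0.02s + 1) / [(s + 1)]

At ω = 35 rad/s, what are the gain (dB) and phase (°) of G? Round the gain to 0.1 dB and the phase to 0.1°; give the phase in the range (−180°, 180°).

44.8 dB, -53.4°

At ω = 35 rad/s:
zero (1 + j35·0.02) = 1 + j0.7 → |·| ≈ 1.2207, ∠ ≈ 34.99°
pole (1 + j35·1) = 1 + j35 → |·| ≈ 35.014, ∠ ≈ 88.36°
|G| = 5000 · 1.2207 / (35.014) ≈ 174.32
Gain = 20 log₁₀(174.32) ≈ 44.83 dB
∠G = (34.99°) − (88.36°) = -53.37°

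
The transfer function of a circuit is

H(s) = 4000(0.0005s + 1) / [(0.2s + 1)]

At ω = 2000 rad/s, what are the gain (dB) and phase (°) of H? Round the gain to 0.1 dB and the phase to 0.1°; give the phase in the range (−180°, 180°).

At ω = 2000 rad/s:
zero (1 + j2000·0.0005) = 1 + j1 → |·| ≈ 1.4142, ∠ ≈ 45.00°
pole (1 + j2000·0.2) = 1 + j400 → |·| ≈ 400, ∠ ≈ 89.86°
|H| = 4000 · 1.4142 / (400) ≈ 14.142
Gain = 20 log₁₀(14.142) ≈ 23.01 dB
∠H = (45.00°) − (89.86°) = -44.86°

23.0 dB, -44.9°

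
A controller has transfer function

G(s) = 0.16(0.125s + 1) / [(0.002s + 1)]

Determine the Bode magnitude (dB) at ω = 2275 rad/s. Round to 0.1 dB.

At ω = 2275 rad/s:
zero (1 + j2275·0.125) = 1 + j284.375 → |·| ≈ 284.38, ∠ ≈ 89.80°
pole (1 + j2275·0.002) = 1 + j4.55 → |·| ≈ 4.6586, ∠ ≈ 77.60°
|G| = 0.16 · 284.38 / (4.6586) ≈ 9.7671
Gain = 20 log₁₀(9.7671) ≈ 19.80 dB

19.8 dB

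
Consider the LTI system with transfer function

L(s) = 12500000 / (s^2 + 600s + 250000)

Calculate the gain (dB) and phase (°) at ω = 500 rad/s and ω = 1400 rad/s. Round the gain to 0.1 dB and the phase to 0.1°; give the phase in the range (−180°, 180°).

ω = 500: 32.4 dB, -90.0°; ω = 1400: 16.3 dB, -153.8°

At s = jω = j500:
quadratic: (j500)² + 600·j500 + 250000 = 0 + j300000 → |·| ≈ 3e+05, ∠ ≈ 90.00°
|L| = 12500000 / 3e+05 ≈ 41.667
Gain = 20 log₁₀(41.667) ≈ 32.40 dB
∠L = 0.00° − 90.00° = -90.00°

At s = jω = j1400:
quadratic: (j1400)² + 600·j1400 + 250000 = -1710000 + j840000 → |·| ≈ 1.9052e+06, ∠ ≈ 153.84°
|L| = 12500000 / 1.9052e+06 ≈ 6.561
Gain = 20 log₁₀(6.561) ≈ 16.34 dB
∠L = 0.00° − 153.84° = -153.84°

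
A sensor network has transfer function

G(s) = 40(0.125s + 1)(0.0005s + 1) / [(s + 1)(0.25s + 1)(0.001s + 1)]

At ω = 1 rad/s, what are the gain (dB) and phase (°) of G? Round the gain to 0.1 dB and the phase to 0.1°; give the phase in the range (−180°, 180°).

28.8 dB, -51.9°

At ω = 1 rad/s:
zero (1 + j1·0.125) = 1 + j0.125 → |·| ≈ 1.0078, ∠ ≈ 7.13°
zero (1 + j1·0.0005) = 1 + j0.0005 → |·| ≈ 1, ∠ ≈ 0.03°
pole (1 + j1·1) = 1 + j1 → |·| ≈ 1.4142, ∠ ≈ 45.00°
pole (1 + j1·0.25) = 1 + j0.25 → |·| ≈ 1.0308, ∠ ≈ 14.04°
pole (1 + j1·0.001) = 1 + j0.001 → |·| ≈ 1, ∠ ≈ 0.06°
|G| = 40 · 1.0078 · 1 / (1.4142 · 1.0308 · 1) ≈ 27.653
Gain = 20 log₁₀(27.653) ≈ 28.83 dB
∠G = (7.13° + 0.03°) − (45.00° + 14.04° + 0.06°) = -51.94°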